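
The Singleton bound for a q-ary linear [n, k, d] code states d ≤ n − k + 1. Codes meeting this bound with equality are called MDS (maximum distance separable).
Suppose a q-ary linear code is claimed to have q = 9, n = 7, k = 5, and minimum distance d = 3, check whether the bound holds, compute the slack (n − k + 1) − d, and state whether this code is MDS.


Singleton RHS = n − k + 1 = 3, slack = 0, bound satisfied, MDS.

Singleton bound: d ≤ n − k + 1.
Here n = 7, k = 5, so n − k + 1 = 3.
Given d = 3, check d ≤ 3: YES.
Slack = (n − k + 1) − d = 0.
The code is MDS (slack = 0).
Description: the claimed parameters are [7, 5, 3]_9; such a code would be MDS (meets Singleton bound).


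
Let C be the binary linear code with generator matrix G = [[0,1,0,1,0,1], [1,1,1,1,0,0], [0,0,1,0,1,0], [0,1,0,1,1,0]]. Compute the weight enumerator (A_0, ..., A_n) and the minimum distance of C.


Weight distribution: A_0 = 1, A_1 = 1, A_2 = 3, A_3 = 6, A_4 = 3, A_5 = 1, A_6 = 1. Minimum distance d = 1.

Enumerate all 2^4 = 16 messages m ∈ F_2^4.
For each, compute codeword c = mG in F_2^6, then tally its weight.
  m = 0000 → c = 000000, weight = 0.
  m = 1000 → c = 010101, weight = 3.
  m = 0100 → c = 111100, weight = 4.
  m = 1100 → c = 101001, weight = 3.
  m = 0010 → c = 001010, weight = 2.
  m = 1010 → c = 011111, weight = 5.
  m = 0110 → c = 110110, weight = 4.
  m = 1110 → c = 100011, weight = 3.
  m = 0001 → c = 010110, weight = 3.
  m = 1001 → c = 000011, weight = 2.
  m = 0101 → c = 101010, weight = 3.
  m = 1101 → c = 111111, weight = 6.
  m = 0011 → c = 011100, weight = 3.
  m = 1011 → c = 001001, weight = 2.
  m = 0111 → c = 100000, weight = 1.
  m = 1111 → c = 110101, weight = 4.
Tally weights:
  weight 0: 1 codewords.
  weight 1: 1 codewords.
  weight 2: 3 codewords.
  weight 3: 6 codewords.
  weight 4: 3 codewords.
  weight 5: 1 codewords.
  weight 6: 1 codewords.
Minimum distance d = smallest w > 0 with A_w > 0 = 1.
Sanity: Σ A_w = 16 = 2^4 = 16 ✓.


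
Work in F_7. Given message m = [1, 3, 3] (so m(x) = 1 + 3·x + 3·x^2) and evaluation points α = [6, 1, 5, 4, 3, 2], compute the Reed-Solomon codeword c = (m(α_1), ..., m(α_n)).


c = [1, 0, 0, 5, 2, 5]

Message polynomial: m(x) = 1 + 3·x + 3·x^2 (mod 7).
For each evaluation point α_i, compute m(α_i) mod 7:
  α_1 = 6: Horner steps 3 → 0 → 1, so m(6) = 1.
  α_2 = 1: Horner steps 3 → 6 → 0, so m(1) = 0.
  α_3 = 5: Horner steps 3 → 4 → 0, so m(5) = 0.
  α_4 = 4: Horner steps 3 → 1 → 5, so m(4) = 5.
  α_5 = 3: Horner steps 3 → 5 → 2, so m(3) = 2.
  α_6 = 2: Horner steps 3 → 2 → 5, so m(2) = 5.
Codeword c = [1, 0, 0, 5, 2, 5] ∈ F_7^6.


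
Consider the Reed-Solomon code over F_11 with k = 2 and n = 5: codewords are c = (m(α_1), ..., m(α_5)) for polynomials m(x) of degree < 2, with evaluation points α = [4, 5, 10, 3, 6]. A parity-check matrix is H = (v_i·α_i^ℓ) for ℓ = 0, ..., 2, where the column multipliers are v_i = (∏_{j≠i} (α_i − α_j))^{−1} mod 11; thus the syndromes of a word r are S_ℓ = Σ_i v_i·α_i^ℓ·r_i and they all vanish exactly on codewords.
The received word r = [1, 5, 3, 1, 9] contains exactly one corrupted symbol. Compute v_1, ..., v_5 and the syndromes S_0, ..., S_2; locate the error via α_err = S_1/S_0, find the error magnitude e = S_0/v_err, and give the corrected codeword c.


S = (9, 5, 4), error at position 4, error magnitude e = 4, c = [1, 5, 3, 8, 9].

Step 1: column multipliers v_i = (∏_{j≠i}(α_i − α_j))^{−1} mod 11.
  i = 1 (α = 4): (4−5)(4−10)(4−3)(4−6) = (−1)·(−6)·1·(−2) = −12 ≡ 10, so v_1 = 10^{−1} = 10 (mod 11).
  i = 2 (α = 5): (5−4)(5−10)(5−3)(5−6) = 1·(−5)·2·(−1) = 10 ≡ 10, so v_2 = 10^{−1} = 10 (mod 11).
  i = 3 (α = 10): (10−4)(10−5)(10−3)(10−6) = 6·5·7·4 = 840 ≡ 4, so v_3 = 4^{−1} = 3 (mod 11).
  i = 4 (α = 3): (3−4)(3−5)(3−10)(3−6) = (−1)·(−2)·(−7)·(−3) = 42 ≡ 9, so v_4 = 9^{−1} = 5 (mod 11).
  i = 5 (α = 6): (6−4)(6−5)(6−10)(6−3) = 2·1·(−4)·3 = −24 ≡ 9, so v_5 = 9^{−1} = 5 (mod 11).
  v = [10, 10, 3, 5, 5].
Step 2: syndromes of r = [1, 5, 3, 1, 9] (all sums mod 11).
  S_0 = Σ v_i r_i = 10·1 + 10·5 + 3·3 + 5·1 + 5·9 = 119 ≡ 9.
  S_1 = Σ v_i α_i r_i = 10·4·1 + 10·5·5 + 3·10·3 + 5·3·1 + 5·6·9 = 665 ≡ 5.
  α_i^2 mod 11 = [5, 3, 1, 9, 3].
  S_2 = Σ v_i α_i^2 r_i = 10·5·1 + 10·3·5 + 3·1·3 + 5·9·1 + 5·3·9 = 389 ≡ 4.
  S = (9, 5, 4) ≠ 0, so r is not a codeword (an error is present).
Step 3: locate the error. For a single error e at position i, S_ℓ = v_i·e·α_i^ℓ, so α_err = S_1/S_0.
  S_0^{−1} = 9^{−1} = 5 (mod 11), so α_err = 5·5 = 25 ≡ 3 = α_4. Error position i = 4.
  Consistency check: S_2/S_1 = 4·9 = 36 ≡ 3 = α_err ✓ (single-error assumption holds).
Step 4: error magnitude e = S_0/v_4 = S_0·∏_{j≠4}(α_4 − α_j) = 9·9 = 81 ≡ 4 (mod 11).
Step 5: correct position 4: c_4 = r_4 − e = 1 − 4 ≡ 8 (mod 11). Hence c = [1, 5, 3, 8, 9].
  Check: interpolating c through the α_i gives m(x) = 7 + 4·x (degree < 2) with m(α_i) = c_i for every i, so c is indeed a codeword.


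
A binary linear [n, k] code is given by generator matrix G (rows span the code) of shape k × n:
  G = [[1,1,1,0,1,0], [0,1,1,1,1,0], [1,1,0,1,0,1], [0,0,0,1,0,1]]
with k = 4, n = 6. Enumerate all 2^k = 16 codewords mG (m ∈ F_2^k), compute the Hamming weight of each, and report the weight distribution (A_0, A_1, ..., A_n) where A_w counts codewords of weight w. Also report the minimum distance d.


Weight distribution: A_0 = 1, A_2 = 7, A_4 = 7, A_6 = 1. Minimum distance d = 2.

Enumerate all 2^4 = 16 messages m ∈ F_2^4.
For each, compute codeword c = mG in F_2^6, then tally its weight.
  m = 0000 → c = 000000, weight = 0.
  m = 1000 → c = 111010, weight = 4.
  m = 0100 → c = 011110, weight = 4.
  m = 1100 → c = 100100, weight = 2.
  m = 0010 → c = 110101, weight = 4.
  m = 1010 → c = 001111, weight = 4.
  m = 0110 → c = 101011, weight = 4.
  m = 1110 → c = 010001, weight = 2.
  m = 0001 → c = 000101, weight = 2.
  m = 1001 → c = 111111, weight = 6.
  m = 0101 → c = 011011, weight = 4.
  m = 1101 → c = 100001, weight = 2.
  m = 0011 → c = 110000, weight = 2.
  m = 1011 → c = 001010, weight = 2.
  m = 0111 → c = 101110, weight = 4.
  m = 1111 → c = 010100, weight = 2.
Tally weights:
  weight 0: 1 codewords.
  weight 2: 7 codewords.
  weight 4: 7 codewords.
  weight 6: 1 codewords.
Minimum distance d = smallest w > 0 with A_w > 0 = 2.
Sanity: Σ A_w = 16 = 2^4 = 16 ✓.


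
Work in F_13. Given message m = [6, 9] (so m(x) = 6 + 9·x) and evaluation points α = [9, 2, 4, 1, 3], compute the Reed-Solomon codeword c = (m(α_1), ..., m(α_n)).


c = [9, 11, 3, 2, 7]

Message polynomial: m(x) = 6 + 9·x (mod 13).
For each evaluation point α_i, compute m(α_i) mod 13:
  α_1 = 9: Horner steps 9 → 9, so m(9) = 9.
  α_2 = 2: Horner steps 9 → 11, so m(2) = 11.
  α_3 = 4: Horner steps 9 → 3, so m(4) = 3.
  α_4 = 1: Horner steps 9 → 2, so m(1) = 2.
  α_5 = 3: Horner steps 9 → 7, so m(3) = 7.
Codeword c = [9, 11, 3, 2, 7] ∈ F_13^5.


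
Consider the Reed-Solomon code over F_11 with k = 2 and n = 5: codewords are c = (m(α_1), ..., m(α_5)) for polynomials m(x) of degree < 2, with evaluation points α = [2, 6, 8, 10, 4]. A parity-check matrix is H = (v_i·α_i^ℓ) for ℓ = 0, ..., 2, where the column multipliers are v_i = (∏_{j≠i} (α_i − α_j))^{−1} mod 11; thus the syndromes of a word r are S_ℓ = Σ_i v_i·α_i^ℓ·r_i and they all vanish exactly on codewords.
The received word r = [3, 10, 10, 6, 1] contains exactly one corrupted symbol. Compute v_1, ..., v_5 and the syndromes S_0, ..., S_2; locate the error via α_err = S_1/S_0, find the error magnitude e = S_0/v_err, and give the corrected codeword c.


S = (8, 9, 6), error at position 3, error magnitude e = 2, c = [3, 10, 8, 6, 1].

Step 1: column multipliers v_i = (∏_{j≠i}(α_i − α_j))^{−1} mod 11.
  i = 1 (α = 2): (2−6)(2−8)(2−10)(2−4) = (−4)·(−6)·(−8)·(−2) = 384 ≡ 10, so v_1 = 10^{−1} = 10 (mod 11).
  i = 2 (α = 6): (6−2)(6−8)(6−10)(6−4) = 4·(−2)·(−4)·2 = 64 ≡ 9, so v_2 = 9^{−1} = 5 (mod 11).
  i = 3 (α = 8): (8−2)(8−6)(8−10)(8−4) = 6·2·(−2)·4 = −96 ≡ 3, so v_3 = 3^{−1} = 4 (mod 11).
  i = 4 (α = 10): (10−2)(10−6)(10−8)(10−4) = 8·4·2·6 = 384 ≡ 10, so v_4 = 10^{−1} = 10 (mod 11).
  i = 5 (α = 4): (4−2)(4−6)(4−8)(4−10) = 2·(−2)·(−4)·(−6) = −96 ≡ 3, so v_5 = 3^{−1} = 4 (mod 11).
  v = [10, 5, 4, 10, 4].
Step 2: syndromes of r = [3, 10, 10, 6, 1] (all sums mod 11).
  S_0 = Σ v_i r_i = 10·3 + 5·10 + 4·10 + 10·6 + 4·1 = 184 ≡ 8.
  S_1 = Σ v_i α_i r_i = 10·2·3 + 5·6·10 + 4·8·10 + 10·10·6 + 4·4·1 = 1296 ≡ 9.
  α_i^2 mod 11 = [4, 3, 9, 1, 5].
  S_2 = Σ v_i α_i^2 r_i = 10·4·3 + 5·3·10 + 4·9·10 + 10·1·6 + 4·5·1 = 710 ≡ 6.
  S = (8, 9, 6) ≠ 0, so r is not a codeword (an error is present).
Step 3: locate the error. For a single error e at position i, S_ℓ = v_i·e·α_i^ℓ, so α_err = S_1/S_0.
  S_0^{−1} = 8^{−1} = 7 (mod 11), so α_err = 9·7 = 63 ≡ 8 = α_3. Error position i = 3.
  Consistency check: S_2/S_1 = 6·5 = 30 ≡ 8 = α_err ✓ (single-error assumption holds).
Step 4: error magnitude e = S_0/v_3 = S_0·∏_{j≠3}(α_3 − α_j) = 8·3 = 24 ≡ 2 (mod 11).
Step 5: correct position 3: c_3 = r_3 − e = 10 − 2 ≡ 8 (mod 11). Hence c = [3, 10, 8, 6, 1].
  Check: interpolating c through the α_i gives m(x) = 5 + 10·x (degree < 2) with m(α_i) = c_i for every i, so c is indeed a codeword.


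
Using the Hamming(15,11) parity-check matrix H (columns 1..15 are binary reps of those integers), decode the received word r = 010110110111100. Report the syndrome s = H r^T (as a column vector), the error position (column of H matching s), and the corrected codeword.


s = (1, 1, 0, 0)^T, error position = 12, corrected codeword c = 010110110110100

Compute s = H r^T mod 2 one row at a time:
  s_1 = 1 + 0 + 1 + 1 + 1 + 1 + 0 + 0 = 5 ≡ 1 (mod 2).
  s_2 = 1 + 1 + 0 + 1 + 1 + 1 + 0 + 0 = 5 ≡ 1 (mod 2).
  s_3 = 1 + 0 + 0 + 1 + 1 + 1 + 0 + 0 = 4 ≡ 0 (mod 2).
  s_4 = 0 + 0 + 1 + 1 + 0 + 1 + 1 + 0 = 4 ≡ 0 (mod 2).
s = (1, 1, 0, 0)^T — this equals column 12 of H (binary 1100), so error is at position 12.
Correct: flip bit 12 of r = 010110110111100 to get c = 010110110110100.


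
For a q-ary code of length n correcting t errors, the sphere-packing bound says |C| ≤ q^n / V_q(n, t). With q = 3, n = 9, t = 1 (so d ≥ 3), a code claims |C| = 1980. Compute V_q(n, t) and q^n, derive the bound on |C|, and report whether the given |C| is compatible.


V_q(n, t) = 19, q^n = 19683, Hamming bound = 1035, |C| = 1980 > bound (violated).

Step 1: Compute V_q(n, t) = Σ_{j=0}^1 C(n, j) (q−1)^j.
  j = 0: C(9,0)·(2)^0 = 1·1 = 1.
  j = 1: C(9,1)·(2)^1 = 9·2 = 18.
  V_q(n, t) = 1 + 18 = 19.
Step 2: q^n = 3^9 = 19683.
Step 3: Hamming bound ⌊q^n / V_q(n,t)⌋ = ⌊19683/19⌋ = 1035.
Step 4: Compare |C| = 1980 to 1035: violated.
The claimed |C| lies above the Hamming bound, so no 3-ary code of length 9 with d ≥ 3 can have 1980 codewords.


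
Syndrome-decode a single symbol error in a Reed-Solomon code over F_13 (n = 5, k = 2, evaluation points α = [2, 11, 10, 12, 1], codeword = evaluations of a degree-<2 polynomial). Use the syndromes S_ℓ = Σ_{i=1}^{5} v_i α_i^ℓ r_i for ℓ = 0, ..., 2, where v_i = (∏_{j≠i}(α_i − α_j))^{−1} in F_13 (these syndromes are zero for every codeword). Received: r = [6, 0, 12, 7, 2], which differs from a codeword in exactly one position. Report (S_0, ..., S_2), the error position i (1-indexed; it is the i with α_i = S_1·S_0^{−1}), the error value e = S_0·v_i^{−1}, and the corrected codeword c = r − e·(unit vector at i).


S = (10, 6, 1), error at position 2, error magnitude e = 10, c = [6, 3, 12, 7, 2].

Step 1: column multipliers v_i = (∏_{j≠i}(α_i − α_j))^{−1} mod 13.
  i = 1 (α = 2): (2−11)(2−10)(2−12)(2−1) = (−9)·(−8)·(−10)·1 = −720 ≡ 8, so v_1 = 8^{−1} = 5 (mod 13).
  i = 2 (α = 11): (11−2)(11−10)(11−12)(11−1) = 9·1·(−1)·10 = −90 ≡ 1, so v_2 = 1^{−1} = 1 (mod 13).
  i = 3 (α = 10): (10−2)(10−11)(10−12)(10−1) = 8·(−1)·(−2)·9 = 144 ≡ 1, so v_3 = 1^{−1} = 1 (mod 13).
  i = 4 (α = 12): (12−2)(12−11)(12−10)(12−1) = 10·1·2·11 = 220 ≡ 12, so v_4 = 12^{−1} = 12 (mod 13).
  i = 5 (α = 1): (1−2)(1−11)(1−10)(1−12) = (−1)·(−10)·(−9)·(−11) = 990 ≡ 2, so v_5 = 2^{−1} = 7 (mod 13).
  v = [5, 1, 1, 12, 7].
Step 2: syndromes of r = [6, 0, 12, 7, 2] (all sums mod 13).
  S_0 = Σ v_i r_i = 5·6 + 1·0 + 1·12 + 12·7 + 7·2 = 140 ≡ 10.
  S_1 = Σ v_i α_i r_i = 5·2·6 + 1·11·0 + 1·10·12 + 12·12·7 + 7·1·2 = 1202 ≡ 6.
  α_i^2 mod 13 = [4, 4, 9, 1, 1].
  S_2 = Σ v_i α_i^2 r_i = 5·4·6 + 1·4·0 + 1·9·12 + 12·1·7 + 7·1·2 = 326 ≡ 1.
  S = (10, 6, 1) ≠ 0, so r is not a codeword (an error is present).
Step 3: locate the error. For a single error e at position i, S_ℓ = v_i·e·α_i^ℓ, so α_err = S_1/S_0.
  S_0^{−1} = 10^{−1} = 4 (mod 13), so α_err = 6·4 = 24 ≡ 11 = α_2. Error position i = 2.
  Consistency check: S_2/S_1 = 1·11 = 11 ≡ 11 = α_err ✓ (single-error assumption holds).
Step 4: error magnitude e = S_0/v_2 = S_0·∏_{j≠2}(α_2 − α_j) = 10·1 = 10 ≡ 10 (mod 13).
Step 5: correct position 2: c_2 = r_2 − e = 0 − 10 ≡ 3 (mod 13). Hence c = [6, 3, 12, 7, 2].
  Check: interpolating c through the α_i gives m(x) = 11 + 4·x (degree < 2) with m(α_i) = c_i for every i, so c is indeed a codeword.


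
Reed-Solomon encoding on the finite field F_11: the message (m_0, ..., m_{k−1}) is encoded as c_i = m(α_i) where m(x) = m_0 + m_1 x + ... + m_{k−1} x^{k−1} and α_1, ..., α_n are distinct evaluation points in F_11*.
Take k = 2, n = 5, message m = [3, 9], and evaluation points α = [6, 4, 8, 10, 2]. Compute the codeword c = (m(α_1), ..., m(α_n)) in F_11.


c = [2, 6, 9, 5, 10]

Message polynomial: m(x) = 3 + 9·x (mod 11).
For each evaluation point α_i, compute m(α_i) mod 11:
  α_1 = 6: Horner steps 9 → 2, so m(6) = 2.
  α_2 = 4: Horner steps 9 → 6, so m(4) = 6.
  α_3 = 8: Horner steps 9 → 9, so m(8) = 9.
  α_4 = 10: Horner steps 9 → 5, so m(10) = 5.
  α_5 = 2: Horner steps 9 → 10, so m(2) = 10.
Codeword c = [2, 6, 9, 5, 10] ∈ F_11^5.


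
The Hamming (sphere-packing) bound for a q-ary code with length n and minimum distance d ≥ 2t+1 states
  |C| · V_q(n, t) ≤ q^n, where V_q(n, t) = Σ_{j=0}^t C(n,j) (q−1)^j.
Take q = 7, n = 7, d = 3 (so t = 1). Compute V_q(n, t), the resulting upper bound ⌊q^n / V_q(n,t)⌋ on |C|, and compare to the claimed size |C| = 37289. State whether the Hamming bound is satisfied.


V_q(n, t) = 43, q^n = 823543, Hamming bound = 19152, |C| = 37289 > bound (violated).

Step 1: Compute V_q(n, t) = Σ_{j=0}^1 C(n, j) (q−1)^j.
  j = 0: C(7,0)·(6)^0 = 1·1 = 1.
  j = 1: C(7,1)·(6)^1 = 7·6 = 42.
  V_q(n, t) = 1 + 42 = 43.
Step 2: q^n = 7^7 = 823543.
Step 3: Hamming bound ⌊q^n / V_q(n,t)⌋ = ⌊823543/43⌋ = 19152.
Step 4: Compare |C| = 37289 to 19152: violated.
The claimed |C| lies above the Hamming bound, so no 7-ary code of length 7 with d ≥ 3 can have 37289 codewords.


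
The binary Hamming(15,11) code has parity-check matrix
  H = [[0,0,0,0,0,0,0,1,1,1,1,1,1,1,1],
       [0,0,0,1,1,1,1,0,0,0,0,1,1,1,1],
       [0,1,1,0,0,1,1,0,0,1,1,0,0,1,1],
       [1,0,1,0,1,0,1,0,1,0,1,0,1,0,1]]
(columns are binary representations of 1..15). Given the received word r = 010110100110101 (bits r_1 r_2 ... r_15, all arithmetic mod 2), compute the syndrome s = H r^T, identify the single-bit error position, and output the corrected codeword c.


s = (0, 1, 1, 1)^T, error position = 7, corrected codeword c = 010110000110101

Compute s = H r^T mod 2 one row at a time:
  s_1 = 0 + 0 + 1 + 1 + 0 + 1 + 0 + 1 = 4 ≡ 0 (mod 2).
  s_2 = 1 + 1 + 0 + 1 + 0 + 1 + 0 + 1 = 5 ≡ 1 (mod 2).
  s_3 = 1 + 0 + 0 + 1 + 1 + 1 + 0 + 1 = 5 ≡ 1 (mod 2).
  s_4 = 0 + 0 + 1 + 1 + 0 + 1 + 1 + 1 = 5 ≡ 1 (mod 2).
s = (0, 1, 1, 1)^T — this equals column 7 of H (binary 0111), so error is at position 7.
Correct: flip bit 7 of r = 010110100110101 to get c = 010110000110101.


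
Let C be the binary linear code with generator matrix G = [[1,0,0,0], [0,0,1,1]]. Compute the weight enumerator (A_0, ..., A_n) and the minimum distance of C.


Weight distribution: A_0 = 1, A_1 = 1, A_2 = 1, A_3 = 1. Minimum distance d = 1.

Enumerate all 2^2 = 4 messages m ∈ F_2^2.
For each, compute codeword c = mG in F_2^4, then tally its weight.
  m = 00 → c = 0000, weight = 0.
  m = 10 → c = 1000, weight = 1.
  m = 01 → c = 0011, weight = 2.
  m = 11 → c = 1011, weight = 3.
Tally weights:
  weight 0: 1 codewords.
  weight 1: 1 codewords.
  weight 2: 1 codewords.
  weight 3: 1 codewords.
Minimum distance d = smallest w > 0 with A_w > 0 = 1.
Sanity: Σ A_w = 4 = 2^2 = 4 ✓.


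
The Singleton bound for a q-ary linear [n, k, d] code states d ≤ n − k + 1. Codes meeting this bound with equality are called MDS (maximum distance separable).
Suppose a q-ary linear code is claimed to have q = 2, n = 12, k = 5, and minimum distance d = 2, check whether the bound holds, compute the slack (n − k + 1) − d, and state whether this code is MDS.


Singleton RHS = n − k + 1 = 8, slack = 6, bound satisfied, not MDS.

Singleton bound: d ≤ n − k + 1.
Here n = 12, k = 5, so n − k + 1 = 8.
Given d = 2, check d ≤ 8: YES.
Slack = (n − k + 1) − d = 6.
The code is NOT MDS (slack = 6 > 0).
Description: the claimed parameters are [12, 5, 2]_2; such a code would be non-MDS.


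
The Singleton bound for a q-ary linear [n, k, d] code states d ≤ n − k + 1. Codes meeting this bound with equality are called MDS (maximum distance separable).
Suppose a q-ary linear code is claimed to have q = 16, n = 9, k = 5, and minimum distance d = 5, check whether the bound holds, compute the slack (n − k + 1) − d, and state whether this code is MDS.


Singleton RHS = n − k + 1 = 5, slack = 0, bound satisfied, MDS.

Singleton bound: d ≤ n − k + 1.
Here n = 9, k = 5, so n − k + 1 = 5.
Given d = 5, check d ≤ 5: YES.
Slack = (n − k + 1) − d = 0.
The code is MDS (slack = 0).
Description: the claimed parameters are [9, 5, 5]_16; such a code would be MDS (meets Singleton bound).


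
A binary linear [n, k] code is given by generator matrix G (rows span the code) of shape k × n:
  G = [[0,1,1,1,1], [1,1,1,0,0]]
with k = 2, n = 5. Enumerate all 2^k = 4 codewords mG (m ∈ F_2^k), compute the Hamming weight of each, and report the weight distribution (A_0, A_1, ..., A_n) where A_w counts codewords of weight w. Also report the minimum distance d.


Weight distribution: A_0 = 1, A_3 = 2, A_4 = 1. Minimum distance d = 3.

Enumerate all 2^2 = 4 messages m ∈ F_2^2.
For each, compute codeword c = mG in F_2^5, then tally its weight.
  m = 00 → c = 00000, weight = 0.
  m = 10 → c = 01111, weight = 4.
  m = 01 → c = 11100, weight = 3.
  m = 11 → c = 10011, weight = 3.
Tally weights:
  weight 0: 1 codewords.
  weight 3: 2 codewords.
  weight 4: 1 codewords.
Minimum distance d = smallest w > 0 with A_w > 0 = 3.
Sanity: Σ A_w = 4 = 2^2 = 4 ✓.


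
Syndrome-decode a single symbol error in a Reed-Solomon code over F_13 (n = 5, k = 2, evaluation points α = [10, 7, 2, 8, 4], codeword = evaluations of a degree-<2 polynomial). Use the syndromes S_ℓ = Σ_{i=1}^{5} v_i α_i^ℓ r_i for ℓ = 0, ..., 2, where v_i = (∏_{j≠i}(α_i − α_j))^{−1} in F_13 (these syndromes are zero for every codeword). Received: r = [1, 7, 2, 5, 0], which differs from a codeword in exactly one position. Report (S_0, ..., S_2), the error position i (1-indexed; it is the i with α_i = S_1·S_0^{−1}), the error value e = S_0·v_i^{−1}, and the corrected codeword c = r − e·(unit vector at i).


S = (2, 4, 8), error at position 3, error magnitude e = 11, c = [1, 7, 4, 5, 0].

Step 1: column multipliers v_i = (∏_{j≠i}(α_i − α_j))^{−1} mod 13.
  i = 1 (α = 10): (10−7)(10−2)(10−8)(10−4) = 3·8·2·6 = 288 ≡ 2, so v_1 = 2^{−1} = 7 (mod 13).
  i = 2 (α = 7): (7−10)(7−2)(7−8)(7−4) = (−3)·5·(−1)·3 = 45 ≡ 6, so v_2 = 6^{−1} = 11 (mod 13).
  i = 3 (α = 2): (2−10)(2−7)(2−8)(2−4) = (−8)·(−5)·(−6)·(−2) = 480 ≡ 12, so v_3 = 12^{−1} = 12 (mod 13).
  i = 4 (α = 8): (8−10)(8−7)(8−2)(8−4) = (−2)·1·6·4 = −48 ≡ 4, so v_4 = 4^{−1} = 10 (mod 13).
  i = 5 (α = 4): (4−10)(4−7)(4−2)(4−8) = (−6)·(−3)·2·(−4) = −144 ≡ 12, so v_5 = 12^{−1} = 12 (mod 13).
  v = [7, 11, 12, 10, 12].
Step 2: syndromes of r = [1, 7, 2, 5, 0] (all sums mod 13).
  S_0 = Σ v_i r_i = 7·1 + 11·7 + 12·2 + 10·5 + 12·0 = 158 ≡ 2.
  S_1 = Σ v_i α_i r_i = 7·10·1 + 11·7·7 + 12·2·2 + 10·8·5 + 12·4·0 = 1057 ≡ 4.
  α_i^2 mod 13 = [9, 10, 4, 12, 3].
  S_2 = Σ v_i α_i^2 r_i = 7·9·1 + 11·10·7 + 12·4·2 + 10·12·5 + 12·3·0 = 1529 ≡ 8.
  S = (2, 4, 8) ≠ 0, so r is not a codeword (an error is present).
Step 3: locate the error. For a single error e at position i, S_ℓ = v_i·e·α_i^ℓ, so α_err = S_1/S_0.
  S_0^{−1} = 2^{−1} = 7 (mod 13), so α_err = 4·7 = 28 ≡ 2 = α_3. Error position i = 3.
  Consistency check: S_2/S_1 = 8·10 = 80 ≡ 2 = α_err ✓ (single-error assumption holds).
Step 4: error magnitude e = S_0/v_3 = S_0·∏_{j≠3}(α_3 − α_j) = 2·12 = 24 ≡ 11 (mod 13).
Step 5: correct position 3: c_3 = r_3 − e = 2 − 11 ≡ 4 (mod 13). Hence c = [1, 7, 4, 5, 0].
  Check: interpolating c through the α_i gives m(x) = 8 + 11·x (degree < 2) with m(α_i) = c_i for every i, so c is indeed a codeword.


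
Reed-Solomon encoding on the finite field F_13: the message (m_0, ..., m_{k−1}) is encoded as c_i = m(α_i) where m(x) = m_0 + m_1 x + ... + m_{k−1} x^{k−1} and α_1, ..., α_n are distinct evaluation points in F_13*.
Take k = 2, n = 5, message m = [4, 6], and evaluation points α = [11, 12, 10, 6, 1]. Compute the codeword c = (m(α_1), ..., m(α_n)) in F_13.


c = [5, 11, 12, 1, 10]

Message polynomial: m(x) = 4 + 6·x (mod 13).
For each evaluation point α_i, compute m(α_i) mod 13:
  α_1 = 11: Horner steps 6 → 5, so m(11) = 5.
  α_2 = 12: Horner steps 6 → 11, so m(12) = 11.
  α_3 = 10: Horner steps 6 → 12, so m(10) = 12.
  α_4 = 6: Horner steps 6 → 1, so m(6) = 1.
  α_5 = 1: Horner steps 6 → 10, so m(1) = 10.
Codeword c = [5, 11, 12, 1, 10] ∈ F_13^5.


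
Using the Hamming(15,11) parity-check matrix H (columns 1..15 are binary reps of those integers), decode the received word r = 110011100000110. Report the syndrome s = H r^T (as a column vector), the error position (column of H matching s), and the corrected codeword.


s = (0, 1, 0, 0)^T, error position = 4, corrected codeword c = 110111100000110

Compute s = H r^T mod 2 one row at a time:
  s_1 = 0 + 0 + 0 + 0 + 0 + 1 + 1 + 0 = 2 ≡ 0 (mod 2).
  s_2 = 0 + 1 + 1 + 1 + 0 + 1 + 1 + 0 = 5 ≡ 1 (mod 2).
  s_3 = 1 + 0 + 1 + 1 + 0 + 0 + 1 + 0 = 4 ≡ 0 (mod 2).
  s_4 = 1 + 0 + 1 + 1 + 0 + 0 + 1 + 0 = 4 ≡ 0 (mod 2).
s = (0, 1, 0, 0)^T — this equals column 4 of H (binary 0100), so error is at position 4.
Correct: flip bit 4 of r = 110011100000110 to get c = 110111100000110.


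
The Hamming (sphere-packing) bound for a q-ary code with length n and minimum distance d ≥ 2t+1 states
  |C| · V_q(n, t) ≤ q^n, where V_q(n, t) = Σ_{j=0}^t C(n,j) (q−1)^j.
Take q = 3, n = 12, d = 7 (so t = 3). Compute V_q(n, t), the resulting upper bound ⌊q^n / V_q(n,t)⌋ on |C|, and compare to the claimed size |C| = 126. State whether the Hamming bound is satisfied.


V_q(n, t) = 2049, q^n = 531441, Hamming bound = 259, |C| = 126 ≤ bound (satisfied).

Step 1: Compute V_q(n, t) = Σ_{j=0}^3 C(n, j) (q−1)^j.
  j = 0: C(12,0)·(2)^0 = 1·1 = 1.
  j = 1: C(12,1)·(2)^1 = 12·2 = 24.
  j = 2: C(12,2)·(2)^2 = 66·4 = 264.
  j = 3: C(12,3)·(2)^3 = 220·8 = 1760.
  V_q(n, t) = 1 + 24 + 264 + 1760 = 2049.
Step 2: q^n = 3^12 = 531441.
Step 3: Hamming bound ⌊q^n / V_q(n,t)⌋ = ⌊531441/2049⌋ = 259.
Step 4: Compare |C| = 126 to 259: satisfied.
The claimed |C| lies below the Hamming bound.


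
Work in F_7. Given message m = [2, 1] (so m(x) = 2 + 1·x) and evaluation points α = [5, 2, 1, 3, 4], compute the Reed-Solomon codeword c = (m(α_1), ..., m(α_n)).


c = [0, 4, 3, 5, 6]

Message polynomial: m(x) = 2 + 1·x (mod 7).
For each evaluation point α_i, compute m(α_i) mod 7:
  α_1 = 5: Horner steps 1 → 0, so m(5) = 0.
  α_2 = 2: Horner steps 1 → 4, so m(2) = 4.
  α_3 = 1: Horner steps 1 → 3, so m(1) = 3.
  α_4 = 3: Horner steps 1 → 5, so m(3) = 5.
  α_5 = 4: Horner steps 1 → 6, so m(4) = 6.
Codeword c = [0, 4, 3, 5, 6] ∈ F_7^5.


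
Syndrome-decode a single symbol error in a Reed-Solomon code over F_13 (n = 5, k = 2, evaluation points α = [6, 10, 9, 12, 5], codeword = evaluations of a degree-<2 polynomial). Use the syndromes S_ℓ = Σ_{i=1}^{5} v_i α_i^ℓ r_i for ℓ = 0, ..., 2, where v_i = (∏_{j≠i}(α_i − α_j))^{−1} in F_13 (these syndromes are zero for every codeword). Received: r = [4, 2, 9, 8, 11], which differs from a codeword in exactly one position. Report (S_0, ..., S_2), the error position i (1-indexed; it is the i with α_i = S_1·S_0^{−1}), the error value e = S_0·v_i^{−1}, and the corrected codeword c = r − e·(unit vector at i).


S = (4, 9, 4), error at position 4, error magnitude e = 7, c = [4, 2, 9, 1, 11].

Step 1: column multipliers v_i = (∏_{j≠i}(α_i − α_j))^{−1} mod 13.
  i = 1 (α = 6): (6−10)(6−9)(6−12)(6−5) = (−4)·(−3)·(−6)·1 = −72 ≡ 6, so v_1 = 6^{−1} = 11 (mod 13).
  i = 2 (α = 10): (10−6)(10−9)(10−12)(10−5) = 4·1·(−2)·5 = −40 ≡ 12, so v_2 = 12^{−1} = 12 (mod 13).
  i = 3 (α = 9): (9−6)(9−10)(9−12)(9−5) = 3·(−1)·(−3)·4 = 36 ≡ 10, so v_3 = 10^{−1} = 4 (mod 13).
  i = 4 (α = 12): (12−6)(12−10)(12−9)(12−5) = 6·2·3·7 = 252 ≡ 5, so v_4 = 5^{−1} = 8 (mod 13).
  i = 5 (α = 5): (5−6)(5−10)(5−9)(5−12) = (−1)·(−5)·(−4)·(−7) = 140 ≡ 10, so v_5 = 10^{−1} = 4 (mod 13).
  v = [11, 12, 4, 8, 4].
Step 2: syndromes of r = [4, 2, 9, 8, 11] (all sums mod 13).
  S_0 = Σ v_i r_i = 11·4 + 12·2 + 4·9 + 8·8 + 4·11 = 212 ≡ 4.
  S_1 = Σ v_i α_i r_i = 11·6·4 + 12·10·2 + 4·9·9 + 8·12·8 + 4·5·11 = 1816 ≡ 9.
  α_i^2 mod 13 = [10, 9, 3, 1, 12].
  S_2 = Σ v_i α_i^2 r_i = 11·10·4 + 12·9·2 + 4·3·9 + 8·1·8 + 4·12·11 = 1356 ≡ 4.
  S = (4, 9, 4) ≠ 0, so r is not a codeword (an error is present).
Step 3: locate the error. For a single error e at position i, S_ℓ = v_i·e·α_i^ℓ, so α_err = S_1/S_0.
  S_0^{−1} = 4^{−1} = 10 (mod 13), so α_err = 9·10 = 90 ≡ 12 = α_4. Error position i = 4.
  Consistency check: S_2/S_1 = 4·3 = 12 ≡ 12 = α_err ✓ (single-error assumption holds).
Step 4: error magnitude e = S_0/v_4 = S_0·∏_{j≠4}(α_4 − α_j) = 4·5 = 20 ≡ 7 (mod 13).
Step 5: correct position 4: c_4 = r_4 − e = 8 − 7 ≡ 1 (mod 13). Hence c = [4, 2, 9, 1, 11].
  Check: interpolating c through the α_i gives m(x) = 7 + 6·x (degree < 2) with m(α_i) = c_i for every i, so c is indeed a codeword.


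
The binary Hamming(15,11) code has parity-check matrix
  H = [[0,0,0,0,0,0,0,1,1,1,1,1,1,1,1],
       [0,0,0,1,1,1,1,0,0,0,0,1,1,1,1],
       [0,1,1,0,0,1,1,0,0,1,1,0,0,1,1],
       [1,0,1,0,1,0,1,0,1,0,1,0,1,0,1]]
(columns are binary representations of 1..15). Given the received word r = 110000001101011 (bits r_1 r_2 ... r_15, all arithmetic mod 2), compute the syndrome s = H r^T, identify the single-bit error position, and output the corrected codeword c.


s = (1, 1, 0, 1)^T, error position = 13, corrected codeword c = 110000001101111

Compute s = H r^T mod 2 one row at a time:
  s_1 = 0 + 1 + 1 + 0 + 1 + 0 + 1 + 1 = 5 ≡ 1 (mod 2).
  s_2 = 0 + 0 + 0 + 0 + 1 + 0 + 1 + 1 = 3 ≡ 1 (mod 2).
  s_3 = 1 + 0 + 0 + 0 + 1 + 0 + 1 + 1 = 4 ≡ 0 (mod 2).
  s_4 = 1 + 0 + 0 + 0 + 1 + 0 + 0 + 1 = 3 ≡ 1 (mod 2).
s = (1, 1, 0, 1)^T — this equals column 13 of H (binary 1101), so error is at position 13.
Correct: flip bit 13 of r = 110000001101011 to get c = 110000001101111.


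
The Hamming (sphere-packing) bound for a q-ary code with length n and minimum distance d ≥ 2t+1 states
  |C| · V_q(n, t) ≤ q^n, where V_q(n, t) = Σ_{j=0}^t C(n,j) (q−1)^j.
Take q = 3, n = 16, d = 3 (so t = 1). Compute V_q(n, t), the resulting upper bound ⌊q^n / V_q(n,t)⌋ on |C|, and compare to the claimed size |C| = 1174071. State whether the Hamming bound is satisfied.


V_q(n, t) = 33, q^n = 43046721, Hamming bound = 1304446, |C| = 1174071 ≤ bound (satisfied).

Step 1: Compute V_q(n, t) = Σ_{j=0}^1 C(n, j) (q−1)^j.
  j = 0: C(16,0)·(2)^0 = 1·1 = 1.
  j = 1: C(16,1)·(2)^1 = 16·2 = 32.
  V_q(n, t) = 1 + 32 = 33.
Step 2: q^n = 3^16 = 43046721.
Step 3: Hamming bound ⌊q^n / V_q(n,t)⌋ = ⌊43046721/33⌋ = 1304446.
Step 4: Compare |C| = 1174071 to 1304446: satisfied.
The claimed |C| lies below the Hamming bound.


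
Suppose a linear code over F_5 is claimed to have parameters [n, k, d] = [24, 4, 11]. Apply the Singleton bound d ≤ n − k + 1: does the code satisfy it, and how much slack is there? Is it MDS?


Singleton RHS = n − k + 1 = 21, slack = 10, bound satisfied, not MDS.

Singleton bound: d ≤ n − k + 1.
Here n = 24, k = 4, so n − k + 1 = 21.
Given d = 11, check d ≤ 21: YES.
Slack = (n − k + 1) − d = 10.
The code is NOT MDS (slack = 10 > 0).
Description: the claimed parameters are [24, 4, 11]_5; such a code would be non-MDS.


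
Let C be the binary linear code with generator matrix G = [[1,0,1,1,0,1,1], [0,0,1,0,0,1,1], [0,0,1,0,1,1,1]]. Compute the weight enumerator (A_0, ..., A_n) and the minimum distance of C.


Weight distribution: A_0 = 1, A_1 = 1, A_2 = 1, A_3 = 2, A_4 = 1, A_5 = 1, A_6 = 1. Minimum distance d = 1.

Enumerate all 2^3 = 8 messages m ∈ F_2^3.
For each, compute codeword c = mG in F_2^7, then tally its weight.
  m = 000 → c = 0000000, weight = 0.
  m = 100 → c = 1011011, weight = 5.
  m = 010 → c = 0010011, weight = 3.
  m = 110 → c = 1001000, weight = 2.
  m = 001 → c = 0010111, weight = 4.
  m = 101 → c = 1001100, weight = 3.
  m = 011 → c = 0000100, weight = 1.
  m = 111 → c = 1011111, weight = 6.
Tally weights:
  weight 0: 1 codewords.
  weight 1: 1 codewords.
  weight 2: 1 codewords.
  weight 3: 2 codewords.
  weight 4: 1 codewords.
  weight 5: 1 codewords.
  weight 6: 1 codewords.
Minimum distance d = smallest w > 0 with A_w > 0 = 1.
Sanity: Σ A_w = 8 = 2^3 = 8 ✓.


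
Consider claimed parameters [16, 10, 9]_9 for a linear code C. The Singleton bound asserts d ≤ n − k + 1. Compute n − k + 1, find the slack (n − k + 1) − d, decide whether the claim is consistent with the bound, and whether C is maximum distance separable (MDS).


Singleton RHS = n − k + 1 = 7, slack = -2, bound violated (no such code; not MDS).

Singleton bound: d ≤ n − k + 1.
Here n = 16, k = 10, so n − k + 1 = 7.
Given d = 9, check d ≤ 7: NO.
Slack = (n − k + 1) − d = -2.
The slack is negative: d = 9 exceeds n − k + 1 = 7 by 2, so the Singleton bound is violated and no linear [16, 10, 9]_9 code can exist. In particular it is not MDS (MDS requires d = n − k + 1 exactly).
Description: the claimed parameters are [16, 10, 9]_9; such a code would be impossible (violates the Singleton bound).


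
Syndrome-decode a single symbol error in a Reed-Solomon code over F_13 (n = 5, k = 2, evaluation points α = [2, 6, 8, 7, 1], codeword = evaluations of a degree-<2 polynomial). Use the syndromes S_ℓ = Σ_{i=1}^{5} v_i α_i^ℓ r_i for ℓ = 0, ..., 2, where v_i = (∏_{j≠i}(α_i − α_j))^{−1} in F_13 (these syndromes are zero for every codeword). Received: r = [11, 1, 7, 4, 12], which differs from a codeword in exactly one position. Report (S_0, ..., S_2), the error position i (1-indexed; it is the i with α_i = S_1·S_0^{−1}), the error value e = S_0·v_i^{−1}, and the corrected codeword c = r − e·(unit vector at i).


S = (10, 7, 1), error at position 1, error magnitude e = 9, c = [2, 1, 7, 4, 12].

Step 1: column multipliers v_i = (∏_{j≠i}(α_i − α_j))^{−1} mod 13.
  i = 1 (α = 2): (2−6)(2−8)(2−7)(2−1) = (−4)·(−6)·(−5)·1 = −120 ≡ 10, so v_1 = 10^{−1} = 4 (mod 13).
  i = 2 (α = 6): (6−2)(6−8)(6−7)(6−1) = 4·(−2)·(−1)·5 = 40 ≡ 1, so v_2 = 1^{−1} = 1 (mod 13).
  i = 3 (α = 8): (8−2)(8−6)(8−7)(8−1) = 6·2·1·7 = 84 ≡ 6, so v_3 = 6^{−1} = 11 (mod 13).
  i = 4 (α = 7): (7−2)(7−6)(7−8)(7−1) = 5·1·(−1)·6 = −30 ≡ 9, so v_4 = 9^{−1} = 3 (mod 13).
  i = 5 (α = 1): (1−2)(1−6)(1−8)(1−7) = (−1)·(−5)·(−7)·(−6) = 210 ≡ 2, so v_5 = 2^{−1} = 7 (mod 13).
  v = [4, 1, 11, 3, 7].
Step 2: syndromes of r = [11, 1, 7, 4, 12] (all sums mod 13).
  S_0 = Σ v_i r_i = 4·11 + 1·1 + 11·7 + 3·4 + 7·12 = 218 ≡ 10.
  S_1 = Σ v_i α_i r_i = 4·2·11 + 1·6·1 + 11·8·7 + 3·7·4 + 7·1·12 = 878 ≡ 7.
  α_i^2 mod 13 = [4, 10, 12, 10, 1].
  S_2 = Σ v_i α_i^2 r_i = 4·4·11 + 1·10·1 + 11·12·7 + 3·10·4 + 7·1·12 = 1314 ≡ 1.
  S = (10, 7, 1) ≠ 0, so r is not a codeword (an error is present).
Step 3: locate the error. For a single error e at position i, S_ℓ = v_i·e·α_i^ℓ, so α_err = S_1/S_0.
  S_0^{−1} = 10^{−1} = 4 (mod 13), so α_err = 7·4 = 28 ≡ 2 = α_1. Error position i = 1.
  Consistency check: S_2/S_1 = 1·2 = 2 ≡ 2 = α_err ✓ (single-error assumption holds).
Step 4: error magnitude e = S_0/v_1 = S_0·∏_{j≠1}(α_1 − α_j) = 10·10 = 100 ≡ 9 (mod 13).
Step 5: correct position 1: c_1 = r_1 − e = 11 − 9 ≡ 2 (mod 13). Hence c = [2, 1, 7, 4, 12].
  Check: interpolating c through the α_i gives m(x) = 9 + 3·x (degree < 2) with m(α_i) = c_i for every i, so c is indeed a codeword.


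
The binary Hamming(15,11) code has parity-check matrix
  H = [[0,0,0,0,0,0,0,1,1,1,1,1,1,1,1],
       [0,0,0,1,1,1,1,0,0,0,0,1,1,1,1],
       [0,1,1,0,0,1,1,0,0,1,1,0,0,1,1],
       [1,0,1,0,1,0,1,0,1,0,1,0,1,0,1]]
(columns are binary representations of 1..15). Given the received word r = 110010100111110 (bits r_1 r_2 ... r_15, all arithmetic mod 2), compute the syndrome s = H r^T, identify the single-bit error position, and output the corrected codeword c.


s = (1, 1, 1, 1)^T, error position = 15, corrected codeword c = 110010100111111

Compute s = H r^T mod 2 one row at a time:
  s_1 = 0 + 0 + 1 + 1 + 1 + 1 + 1 + 0 = 5 ≡ 1 (mod 2).
  s_2 = 0 + 1 + 0 + 1 + 1 + 1 + 1 + 0 = 5 ≡ 1 (mod 2).
  s_3 = 1 + 0 + 0 + 1 + 1 + 1 + 1 + 0 = 5 ≡ 1 (mod 2).
  s_4 = 1 + 0 + 1 + 1 + 0 + 1 + 1 + 0 = 5 ≡ 1 (mod 2).
s = (1, 1, 1, 1)^T — this equals column 15 of H (binary 1111), so error is at position 15.
Correct: flip bit 15 of r = 110010100111110 to get c = 110010100111111.


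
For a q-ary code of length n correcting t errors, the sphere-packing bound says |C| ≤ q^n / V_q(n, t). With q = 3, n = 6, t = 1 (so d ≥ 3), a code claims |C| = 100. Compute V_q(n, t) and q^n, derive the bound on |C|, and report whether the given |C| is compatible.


V_q(n, t) = 13, q^n = 729, Hamming bound = 56, |C| = 100 > bound (violated).

Step 1: Compute V_q(n, t) = Σ_{j=0}^1 C(n, j) (q−1)^j.
  j = 0: C(6,0)·(2)^0 = 1·1 = 1.
  j = 1: C(6,1)·(2)^1 = 6·2 = 12.
  V_q(n, t) = 1 + 12 = 13.
Step 2: q^n = 3^6 = 729.
Step 3: Hamming bound ⌊q^n / V_q(n,t)⌋ = ⌊729/13⌋ = 56.
Step 4: Compare |C| = 100 to 56: violated.
The claimed |C| lies above the Hamming bound, so no 3-ary code of length 6 with d ≥ 3 can have 100 codewords.


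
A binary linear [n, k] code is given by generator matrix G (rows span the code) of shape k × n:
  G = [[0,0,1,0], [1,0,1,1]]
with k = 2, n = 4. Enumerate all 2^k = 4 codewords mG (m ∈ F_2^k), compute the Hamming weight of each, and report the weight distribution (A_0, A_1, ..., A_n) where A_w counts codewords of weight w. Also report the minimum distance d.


Weight distribution: A_0 = 1, A_1 = 1, A_2 = 1, A_3 = 1. Minimum distance d = 1.

Enumerate all 2^2 = 4 messages m ∈ F_2^2.
For each, compute codeword c = mG in F_2^4, then tally its weight.
  m = 00 → c = 0000, weight = 0.
  m = 10 → c = 0010, weight = 1.
  m = 01 → c = 1011, weight = 3.
  m = 11 → c = 1001, weight = 2.
Tally weights:
  weight 0: 1 codewords.
  weight 1: 1 codewords.
  weight 2: 1 codewords.
  weight 3: 1 codewords.
Minimum distance d = smallest w > 0 with A_w > 0 = 1.
Sanity: Σ A_w = 4 = 2^2 = 4 ✓.


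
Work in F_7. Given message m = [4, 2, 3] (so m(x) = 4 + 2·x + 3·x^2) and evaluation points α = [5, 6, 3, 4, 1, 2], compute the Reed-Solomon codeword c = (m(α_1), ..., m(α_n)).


c = [5, 5, 2, 4, 2, 6]

Message polynomial: m(x) = 4 + 2·x + 3·x^2 (mod 7).
For each evaluation point α_i, compute m(α_i) mod 7:
  α_1 = 5: Horner steps 3 → 3 → 5, so m(5) = 5.
  α_2 = 6: Horner steps 3 → 6 → 5, so m(6) = 5.
  α_3 = 3: Horner steps 3 → 4 → 2, so m(3) = 2.
  α_4 = 4: Horner steps 3 → 0 → 4, so m(4) = 4.
  α_5 = 1: Horner steps 3 → 5 → 2, so m(1) = 2.
  α_6 = 2: Horner steps 3 → 1 → 6, so m(2) = 6.
Codeword c = [5, 5, 2, 4, 2, 6] ∈ F_7^6.


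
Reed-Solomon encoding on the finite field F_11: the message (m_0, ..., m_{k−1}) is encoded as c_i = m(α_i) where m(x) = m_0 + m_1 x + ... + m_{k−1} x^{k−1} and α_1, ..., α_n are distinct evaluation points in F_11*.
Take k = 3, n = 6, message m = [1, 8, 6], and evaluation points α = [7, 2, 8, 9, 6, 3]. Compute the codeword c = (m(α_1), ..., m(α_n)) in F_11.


c = [10, 8, 9, 9, 1, 2]

Message polynomial: m(x) = 1 + 8·x + 6·x^2 (mod 11).
For each evaluation point α_i, compute m(α_i) mod 11:
  α_1 = 7: Horner steps 6 → 6 → 10, so m(7) = 10.
  α_2 = 2: Horner steps 6 → 9 → 8, so m(2) = 8.
  α_3 = 8: Horner steps 6 → 1 → 9, so m(8) = 9.
  α_4 = 9: Horner steps 6 → 7 → 9, so m(9) = 9.
  α_5 = 6: Horner steps 6 → 0 → 1, so m(6) = 1.
  α_6 = 3: Horner steps 6 → 4 → 2, so m(3) = 2.
Codeword c = [10, 8, 9, 9, 1, 2] ∈ F_11^6.


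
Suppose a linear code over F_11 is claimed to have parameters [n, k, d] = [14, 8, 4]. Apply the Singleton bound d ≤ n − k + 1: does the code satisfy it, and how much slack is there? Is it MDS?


Singleton RHS = n − k + 1 = 7, slack = 3, bound satisfied, not MDS.

Singleton bound: d ≤ n − k + 1.
Here n = 14, k = 8, so n − k + 1 = 7.
Given d = 4, check d ≤ 7: YES.
Slack = (n − k + 1) − d = 3.
The code is NOT MDS (slack = 3 > 0).
Description: the claimed parameters are [14, 8, 4]_11; such a code would be non-MDS.


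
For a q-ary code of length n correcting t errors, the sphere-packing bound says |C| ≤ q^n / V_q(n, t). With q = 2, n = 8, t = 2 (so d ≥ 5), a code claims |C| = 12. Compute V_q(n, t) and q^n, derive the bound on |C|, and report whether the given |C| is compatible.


V_q(n, t) = 37, q^n = 256, Hamming bound = 6, |C| = 12 > bound (violated).

Step 1: Compute V_q(n, t) = Σ_{j=0}^2 C(n, j) (q−1)^j.
  j = 0: C(8,0)·(1)^0 = 1·1 = 1.
  j = 1: C(8,1)·(1)^1 = 8·1 = 8.
  j = 2: C(8,2)·(1)^2 = 28·1 = 28.
  V_q(n, t) = 1 + 8 + 28 = 37.
Step 2: q^n = 2^8 = 256.
Step 3: Hamming bound ⌊q^n / V_q(n,t)⌋ = ⌊256/37⌋ = 6.
Step 4: Compare |C| = 12 to 6: violated.
The claimed |C| lies above the Hamming bound, so no 2-ary code of length 8 with d ≥ 5 can have 12 codewords.


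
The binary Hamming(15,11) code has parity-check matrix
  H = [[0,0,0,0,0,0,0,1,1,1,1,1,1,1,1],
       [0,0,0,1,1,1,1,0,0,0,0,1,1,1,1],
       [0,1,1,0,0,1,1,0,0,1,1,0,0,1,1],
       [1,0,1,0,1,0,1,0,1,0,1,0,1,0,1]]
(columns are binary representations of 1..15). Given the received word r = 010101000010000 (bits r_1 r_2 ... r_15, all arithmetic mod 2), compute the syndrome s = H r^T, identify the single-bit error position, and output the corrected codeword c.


s = (1, 0, 1, 1)^T, error position = 11, corrected codeword c = 010101000000000

Compute s = H r^T mod 2 one row at a time:
  s_1 = 0 + 0 + 0 + 1 + 0 + 0 + 0 + 0 = 1 ≡ 1 (mod 2).
  s_2 = 1 + 0 + 1 + 0 + 0 + 0 + 0 + 0 = 2 ≡ 0 (mod 2).
  s_3 = 1 + 0 + 1 + 0 + 0 + 1 + 0 + 0 = 3 ≡ 1 (mod 2).
  s_4 = 0 + 0 + 0 + 0 + 0 + 1 + 0 + 0 = 1 ≡ 1 (mod 2).
s = (1, 0, 1, 1)^T — this equals column 11 of H (binary 1011), so error is at position 11.
Correct: flip bit 11 of r = 010101000010000 to get c = 010101000000000.
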